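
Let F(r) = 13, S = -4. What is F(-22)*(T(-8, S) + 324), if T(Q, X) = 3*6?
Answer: 4446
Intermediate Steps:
T(Q, X) = 18
F(-22)*(T(-8, S) + 324) = 13*(18 + 324) = 13*342 = 4446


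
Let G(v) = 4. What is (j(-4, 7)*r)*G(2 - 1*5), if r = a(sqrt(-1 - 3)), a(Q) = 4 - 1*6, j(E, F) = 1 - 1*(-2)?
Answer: -24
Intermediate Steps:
j(E, F) = 3 (j(E, F) = 1 + 2 = 3)
a(Q) = -2 (a(Q) = 4 - 6 = -2)
r = -2
(j(-4, 7)*r)*G(2 - 1*5) = (3*(-2))*4 = -6*4 = -24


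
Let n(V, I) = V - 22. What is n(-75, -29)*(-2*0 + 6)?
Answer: -582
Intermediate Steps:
n(V, I) = -22 + V
n(-75, -29)*(-2*0 + 6) = (-22 - 75)*(-2*0 + 6) = -97*(0 + 6) = -97*6 = -582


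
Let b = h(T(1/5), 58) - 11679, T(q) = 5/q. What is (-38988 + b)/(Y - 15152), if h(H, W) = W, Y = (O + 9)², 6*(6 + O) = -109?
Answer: 1821924/537191 ≈ 3.3916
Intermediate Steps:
O = -145/6 (O = -6 + (⅙)*(-109) = -6 - 109/6 = -145/6 ≈ -24.167)
Y = 8281/36 (Y = (-145/6 + 9)² = (-91/6)² = 8281/36 ≈ 230.03)
b = -11621 (b = 58 - 11679 = -11621)
(-38988 + b)/(Y - 15152) = (-38988 - 11621)/(8281/36 - 15152) = -50609/(-537191/36) = -50609*(-36/537191) = 1821924/537191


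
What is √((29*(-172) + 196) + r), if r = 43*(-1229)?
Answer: I*√57639 ≈ 240.08*I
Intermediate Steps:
r = -52847
√((29*(-172) + 196) + r) = √((29*(-172) + 196) - 52847) = √((-4988 + 196) - 52847) = √(-4792 - 52847) = √(-57639) = I*√57639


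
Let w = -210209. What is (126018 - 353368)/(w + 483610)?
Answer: -227350/273401 ≈ -0.83156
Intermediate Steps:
(126018 - 353368)/(w + 483610) = (126018 - 353368)/(-210209 + 483610) = -227350/273401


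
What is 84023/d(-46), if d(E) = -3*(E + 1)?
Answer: 84023/135 ≈ 622.39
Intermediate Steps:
d(E) = -3 - 3*E (d(E) = -3*(1 + E) = -3 - 3*E)
84023/d(-46) = 84023/(-3 - 3*(-46)) = 84023/(-3 + 138) = 84023/135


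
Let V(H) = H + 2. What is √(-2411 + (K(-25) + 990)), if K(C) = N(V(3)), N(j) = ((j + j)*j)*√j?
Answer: √(-1421 + 50*√5) ≈ 36.183*I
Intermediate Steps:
V(H) = 2 + H
N(j) = 2*j^(5/2) (N(j) = ((2*j)*j)*√j = (2*j²)*√j = 2*j^(5/2))
K(C) = 50*√5 (K(C) = 2*(2 + 3)^(5/2) = 2*5^(5/2) = 2*(25*√5) = 50*√5)
√(-2411 + (K(-25) + 990)) = √(-2411 + (50*√5 + 990)) = √(-2411 + (990 + 50*√5)) = √(-1421 + 50*√5)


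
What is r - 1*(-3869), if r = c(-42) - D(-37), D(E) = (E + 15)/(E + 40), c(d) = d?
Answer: 11503/3 ≈ 3834.3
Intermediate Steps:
D(E) = (15 + E)/(40 + E)
r = -104/3 (r = -42 - (15 - 37)/(40 - 37) = -42 - (-22)/3 = -42 - 1*(-22/3) = -42 + 22/3 = -104/3 ≈ -34.667)
r - 1*(-3869) = -104/3 - 1*(-3869) = -104/3 + 3869 = 11503/3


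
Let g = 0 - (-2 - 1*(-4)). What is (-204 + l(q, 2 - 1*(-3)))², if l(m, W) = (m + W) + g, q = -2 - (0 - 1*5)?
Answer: 39204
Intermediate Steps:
g = -2 (g = 0 - (-2 + 4) = 0 - 1*2 = 0 - 2 = -2)
q = 3 (q = -2 - (0 - 5) = -2 - 1*(-5) = -2 + 5 = 3)
l(m, W) = -2 + W + m (l(m, W) = (m + W) - 2 = (W + m) - 2 = -2 + W + m)
(-204 + l(q, 2 - 1*(-3)))² = (-204 + (-2 + (2 - 1*(-3)) + 3))² = (-204 + (-2 + (2 + 3) + 3))² = (-204 + (-2 + 5 + 3))² = (-204 + 6)² = (-198)² = 39204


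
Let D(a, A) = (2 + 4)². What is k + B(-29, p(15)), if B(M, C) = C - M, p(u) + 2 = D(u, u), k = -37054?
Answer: -36991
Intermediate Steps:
D(a, A) = 36 (D(a, A) = 6² = 36)
p(u) = 34 (p(u) = -2 + 36 = 34)
k + B(-29, p(15)) = -37054 + (34 - 1*(-29)) = -37054 + (34 + 29) = -37054 + 63 = -36991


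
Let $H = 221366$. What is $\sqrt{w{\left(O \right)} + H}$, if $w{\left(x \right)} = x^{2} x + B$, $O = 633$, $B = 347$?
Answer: $5 \sqrt{10154314} \approx 15933.0$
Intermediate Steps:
$w{\left(x \right)} = 347 + x^{3}$ ($w{\left(x \right)} = x^{2} x + 347 = x^{3} + 347 = 347 + x^{3}$)
$\sqrt{w{\left(O \right)} + H} = \sqrt{\left(347 + 633^{3}\right) + 221366} = \sqrt{\left(347 + 253636137\right) + 221366} = \sqrt{253636484 + 221366} = \sqrt{253857850} = 5 \sqrt{10154314}$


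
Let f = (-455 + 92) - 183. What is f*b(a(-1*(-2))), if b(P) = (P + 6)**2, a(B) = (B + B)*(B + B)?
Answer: -264264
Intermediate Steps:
a(B) = 4*B**2 (a(B) = (2*B)*(2*B) = 4*B**2)
f = -546 (f = -363 - 183 = -546)
b(P) = (6 + P)**2
f*b(a(-1*(-2))) = -546*(6 + 4*(-1*(-2))**2)**2 = -546*(6 + 4*2**2)**2 = -546*(6 + 4*4)**2 = -546*(6 + 16)**2 = -546*22**2 = -546*484 = -264264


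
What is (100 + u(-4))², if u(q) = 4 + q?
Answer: 10000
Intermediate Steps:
(100 + u(-4))² = (100 + (4 - 4))² = (100 + 0)² = 100² = 10000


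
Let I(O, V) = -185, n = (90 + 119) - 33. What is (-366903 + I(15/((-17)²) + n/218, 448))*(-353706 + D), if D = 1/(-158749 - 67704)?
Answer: 29402935633637072/226453 ≈ 1.2984e+11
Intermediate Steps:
n = 176 (n = 209 - 33 = 176)
D = -1/226453 (D = 1/(-226453) = -1/226453 ≈ -4.4159e-6)
(-366903 + I(15/((-17)²) + n/218, 448))*(-353706 + D) = (-366903 - 185)*(-353706 - 1/226453) = -367088*(-80097784819/226453) = 29402935633637072/226453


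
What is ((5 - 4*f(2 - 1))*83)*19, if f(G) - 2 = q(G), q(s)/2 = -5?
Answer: 58349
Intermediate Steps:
q(s) = -10 (q(s) = 2*(-5) = -10)
f(G) = -8 (f(G) = 2 - 10 = -8)
((5 - 4*f(2 - 1))*83)*19 = ((5 - 4*(-8))*83)*19 = ((5 + 32)*83)*19 = (37*83)*19 = 3071*19 = 58349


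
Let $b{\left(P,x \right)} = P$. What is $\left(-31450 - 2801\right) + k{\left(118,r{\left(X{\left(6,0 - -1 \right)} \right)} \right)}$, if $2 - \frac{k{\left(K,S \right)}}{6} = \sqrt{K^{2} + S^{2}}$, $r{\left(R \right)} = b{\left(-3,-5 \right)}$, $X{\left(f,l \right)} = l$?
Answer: $-34239 - 6 \sqrt{13933} \approx -34947.0$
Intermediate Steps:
$r{\left(R \right)} = -3$
$k{\left(K,S \right)} = 12 - 6 \sqrt{K^{2} + S^{2}}$
$\left(-31450 - 2801\right) + k{\left(118,r{\left(X{\left(6,0 - -1 \right)} \right)} \right)} = \left(-31450 - 2801\right) + \left(12 - 6 \sqrt{118^{2} + \left(-3\right)^{2}}\right) = -34251 + \left(12 - 6 \sqrt{13924 + 9}\right) = -34251 + \left(12 - 6 \sqrt{13933}\right) = -34239 - 6 \sqrt{13933}$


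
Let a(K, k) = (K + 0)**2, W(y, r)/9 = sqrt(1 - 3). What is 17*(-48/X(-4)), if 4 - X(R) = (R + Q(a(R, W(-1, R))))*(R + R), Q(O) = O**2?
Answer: -204/505 ≈ -0.40396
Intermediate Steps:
W(y, r) = 9*I*sqrt(2) (W(y, r) = 9*sqrt(1 - 3) = 9*sqrt(-2) = 9*(I*sqrt(2)) = 9*I*sqrt(2))
a(K, k) = K**2
X(R) = 4 - 2*R*(R + R**4) (X(R) = 4 - (R + (R**2)**2)*(R + R) = 4 - (R + R**4)*2*R = 4 - 2*R*(R + R**4))
17*(-48/X(-4)) = 17*(-48/(4 - 2*(-4)**2 - 2*(-4)**5)) = 17*(-48/(4 - 2*16 - 2*(-1024))) = 17*(-48/(4 - 32 + 2048)) = 17*(-48/2020) = 17*(-48*1/2020) = 17*(-12/505) = -204/505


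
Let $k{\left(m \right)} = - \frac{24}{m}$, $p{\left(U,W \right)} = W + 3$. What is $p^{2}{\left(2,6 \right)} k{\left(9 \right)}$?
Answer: $-216$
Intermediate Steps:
$p{\left(U,W \right)} = 3 + W$
$p^{2}{\left(2,6 \right)} k{\left(9 \right)} = \left(3 + 6\right)^{2} \left(- \frac{24}{9}\right) = 9^{2} \left(\left(-24\right) \frac{1}{9}\right) = 81 \left(- \frac{8}{3}\right) = -216$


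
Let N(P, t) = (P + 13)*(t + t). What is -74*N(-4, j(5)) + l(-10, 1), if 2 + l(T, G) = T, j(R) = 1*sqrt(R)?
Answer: -12 - 1332*sqrt(5) ≈ -2990.4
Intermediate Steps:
j(R) = sqrt(R)
l(T, G) = -2 + T
N(P, t) = 2*t*(13 + P) (N(P, t) = (13 + P)*(2*t) = 2*t*(13 + P))
-74*N(-4, j(5)) + l(-10, 1) = -148*sqrt(5)*(13 - 4) + (-2 - 10) = -148*sqrt(5)*9 - 12 = -1332*sqrt(5) - 12 = -12 - 1332*sqrt(5)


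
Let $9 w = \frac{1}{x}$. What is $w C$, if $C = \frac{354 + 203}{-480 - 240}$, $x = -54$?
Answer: $\frac{557}{349920} \approx 0.0015918$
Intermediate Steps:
$w = - \frac{1}{486}$ ($w = \frac{1}{9 \left(-54\right)} = \frac{1}{9} \left(- \frac{1}{54}\right) = - \frac{1}{486} \approx -0.0020576$)
$C = - \frac{557}{720}$ ($C = \frac{557}{-720} = 557 \left(- \frac{1}{720}\right) = - \frac{557}{720} \approx -0.77361$)
$w C = \left(- \frac{1}{486}\right) \left(- \frac{557}{720}\right) = \frac{557}{349920}$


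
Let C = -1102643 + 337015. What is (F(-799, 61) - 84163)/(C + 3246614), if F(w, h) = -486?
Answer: -84649/2480986 ≈ -0.034119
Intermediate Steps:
C = -765628
(F(-799, 61) - 84163)/(C + 3246614) = (-486 - 84163)/(-765628 + 3246614) = -84649/2480986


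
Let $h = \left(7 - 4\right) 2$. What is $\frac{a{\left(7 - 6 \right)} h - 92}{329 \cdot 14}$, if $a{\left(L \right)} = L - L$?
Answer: $- \frac{46}{2303} \approx -0.019974$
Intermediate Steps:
$h = 6$ ($h = 3 \cdot 2 = 6$)
$a{\left(L \right)} = 0$
$\frac{a{\left(7 - 6 \right)} h - 92}{329 \cdot 14} = \frac{0 \cdot 6 - 92}{329 \cdot 14} = \frac{0 - 92}{4606} = \left(-92\right) \frac{1}{4606} = - \frac{46}{2303}$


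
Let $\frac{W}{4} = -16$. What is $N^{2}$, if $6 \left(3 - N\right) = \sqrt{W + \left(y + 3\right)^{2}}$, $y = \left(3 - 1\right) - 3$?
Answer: $\frac{\left(9 - i \sqrt{15}\right)^{2}}{9} \approx 7.3333 - 7.746 i$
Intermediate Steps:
$W = -64$ ($W = 4 \left(-16\right) = -64$)
$y = -1$ ($y = 2 - 3 = -1$)
$N = 3 - \frac{i \sqrt{15}}{3}$ ($N = 3 - \frac{\sqrt{-64 + \left(-1 + 3\right)^{2}}}{6} = 3 - \frac{\sqrt{-64 + 2^{2}}}{6} = 3 - \frac{\sqrt{-64 + 4}}{6} = 3 - \frac{\sqrt{-60}}{6} = 3 - \frac{2 i \sqrt{15}}{6} = 3 - \frac{i \sqrt{15}}{3} \approx 3.0 - 1.291 i$)
$N^{2} = \left(3 - \frac{i \sqrt{15}}{3}\right)^{2}$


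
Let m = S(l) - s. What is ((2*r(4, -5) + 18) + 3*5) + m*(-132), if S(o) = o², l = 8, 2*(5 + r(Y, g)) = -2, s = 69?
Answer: 681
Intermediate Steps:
r(Y, g) = -6 (r(Y, g) = -5 + (½)*(-2) = -5 - 1 = -6)
m = -5 (m = 8² - 1*69 = 64 - 69 = -5)
((2*r(4, -5) + 18) + 3*5) + m*(-132) = ((2*(-6) + 18) + 3*5) - 5*(-132) = ((-12 + 18) + 15) + 660 = (6 + 15) + 660 = 21 + 660 = 681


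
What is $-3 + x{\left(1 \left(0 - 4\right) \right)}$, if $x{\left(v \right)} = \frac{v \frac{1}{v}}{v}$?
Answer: $- \frac{13}{4} \approx -3.25$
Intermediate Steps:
$x{\left(v \right)} = \frac{1}{v}$ ($x{\left(v \right)} = 1 \frac{1}{v} = \frac{1}{v}$)
$-3 + x{\left(1 \left(0 - 4\right) \right)} = -3 + \frac{1}{1 \left(0 - 4\right)} = -3 + \frac{1}{1 \left(-4\right)} = -3 + \frac{1}{-4} = -3 - \frac{1}{4} = - \frac{13}{4}$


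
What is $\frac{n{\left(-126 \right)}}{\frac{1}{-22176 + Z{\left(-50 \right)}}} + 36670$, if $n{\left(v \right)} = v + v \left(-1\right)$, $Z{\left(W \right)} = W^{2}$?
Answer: $36670$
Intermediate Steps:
$n{\left(v \right)} = 0$ ($n{\left(v \right)} = v - v = 0$)
$\frac{n{\left(-126 \right)}}{\frac{1}{-22176 + Z{\left(-50 \right)}}} + 36670 = \frac{0}{\frac{1}{-22176 + \left(-50\right)^{2}}} + 36670 = \frac{0}{\frac{1}{-22176 + 2500}} + 36670 = \frac{0}{\frac{1}{-19676}} + 36670 = \frac{0}{- \frac{1}{19676}} + 36670 = 0 \left(-19676\right) + 36670 = 0 + 36670 = 36670$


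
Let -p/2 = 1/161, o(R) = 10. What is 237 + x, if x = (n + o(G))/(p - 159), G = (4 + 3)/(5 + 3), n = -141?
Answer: 6088528/25601 ≈ 237.82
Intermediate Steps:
G = 7/8 ≈ 0.87500
p = -2/161 ≈ -0.012422
x = 21091/25601 (x = (-141 + 10)/(-2/161 - 159) = -131/(-25601/161) = -131*(-161/25601) = 21091/25601 ≈ 0.82384)
237 + x = 237 + 21091/25601 = 6088528/25601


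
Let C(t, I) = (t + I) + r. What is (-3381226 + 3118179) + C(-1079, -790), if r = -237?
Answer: -265153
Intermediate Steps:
C(t, I) = -237 + I + t (C(t, I) = (t + I) - 237 = (I + t) - 237 = -237 + I + t)
(-3381226 + 3118179) + C(-1079, -790) = (-3381226 + 3118179) + (-237 - 790 - 1079) = -263047 - 2106 = -265153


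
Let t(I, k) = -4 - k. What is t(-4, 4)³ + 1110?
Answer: 598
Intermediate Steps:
t(-4, 4)³ + 1110 = (-4 - 1*4)³ + 1110 = (-4 - 4)³ + 1110 = (-8)³ + 1110 = -512 + 1110 = 598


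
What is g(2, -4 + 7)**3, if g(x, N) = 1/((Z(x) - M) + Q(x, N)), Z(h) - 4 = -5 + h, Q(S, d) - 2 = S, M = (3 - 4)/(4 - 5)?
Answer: 1/64 ≈ 0.015625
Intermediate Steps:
M = 1 (M = -1/(-1) = -1*(-1) = 1)
Q(S, d) = 2 + S
Z(h) = -1 + h (Z(h) = 4 + (-5 + h) = -1 + h)
g(x, N) = 1/(2*x) (g(x, N) = 1/(((-1 + x) - 1*1) + (2 + x)) = 1/(((-1 + x) - 1) + (2 + x)) = 1/((-2 + x) + (2 + x)) = 1/(2*x))
g(2, -4 + 7)**3 = ((1/2)/2)**3 = ((1/2)*(1/2))**3 = (1/4)**3 = 1/64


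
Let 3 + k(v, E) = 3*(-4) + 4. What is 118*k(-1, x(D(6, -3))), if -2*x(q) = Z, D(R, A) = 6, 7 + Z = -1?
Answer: -1298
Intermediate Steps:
Z = -8 (Z = -7 - 1 = -8)
x(q) = 4 (x(q) = -½*(-8) = 4)
k(v, E) = -11 (k(v, E) = -3 + (3*(-4) + 4) = -3 + (-12 + 4) = -3 - 8 = -11)
118*k(-1, x(D(6, -3))) = 118*(-11) = -1298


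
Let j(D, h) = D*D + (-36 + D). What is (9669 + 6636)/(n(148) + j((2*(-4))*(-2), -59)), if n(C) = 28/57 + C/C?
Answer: 929385/13537 ≈ 68.655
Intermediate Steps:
j(D, h) = -36 + D + D**2 (j(D, h) = D**2 + (-36 + D) = -36 + D + D**2)
n(C) = 85/57 (n(C) = 28*(1/57) + 1 = 28/57 + 1 = 85/57)
(9669 + 6636)/(n(148) + j((2*(-4))*(-2), -59)) = (9669 + 6636)/(85/57 + (-36 + (2*(-4))*(-2) + ((2*(-4))*(-2))**2)) = 16305/(85/57 + (-36 - 8*(-2) + (-8*(-2))**2)) = 16305/(85/57 + (-36 + 16 + 16**2)) = 16305/(85/57 + (-36 + 16 + 256)) = 16305/(85/57 + 236) = 16305/(13537/57) = 16305*(57/13537) = 929385/13537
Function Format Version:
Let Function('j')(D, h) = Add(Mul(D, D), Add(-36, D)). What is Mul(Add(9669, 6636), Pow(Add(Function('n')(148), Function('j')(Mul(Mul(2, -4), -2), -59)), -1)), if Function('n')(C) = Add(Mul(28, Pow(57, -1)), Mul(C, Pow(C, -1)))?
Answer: Rational(929385, 13537) ≈ 68.655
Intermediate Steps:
Function('j')(D, h) = Add(-36, D, Pow(D, 2)) (Function('j')(D, h) = Add(Pow(D, 2), Add(-36, D)) = Add(-36, D, Pow(D, 2)))
Function('n')(C) = Rational(85, 57) (Function('n')(C) = Add(Mul(28, Rational(1, 57)), 1) = Add(Rational(28, 57), 1) = Rational(85, 57))
Mul(Add(9669, 6636), Pow(Add(Function('n')(148), Function('j')(Mul(Mul(2, -4), -2), -59)), -1)) = Mul(Add(9669, 6636), Pow(Add(Rational(85, 57), Add(-36, Mul(Mul(2, -4), -2), Pow(Mul(Mul(2, -4), -2), 2))), -1)) = Mul(16305, Pow(Add(Rational(85, 57), Add(-36, Mul(-8, -2), Pow(Mul(-8, -2), 2))), -1)) = Mul(16305, Pow(Add(Rational(85, 57), Add(-36, 16, Pow(16, 2))), -1)) = Mul(16305, Pow(Add(Rational(85, 57), Add(-36, 16, 256)), -1)) = Mul(16305, Pow(Add(Rational(85, 57), 236), -1)) = Mul(16305, Pow(Rational(13537, 57), -1)) = Mul(16305, Rational(57, 13537)) = Rational(929385, 13537)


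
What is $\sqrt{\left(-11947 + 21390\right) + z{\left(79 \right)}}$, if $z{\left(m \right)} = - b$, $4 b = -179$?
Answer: $\frac{\sqrt{37951}}{2} \approx 97.405$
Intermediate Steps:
$b = - \frac{179}{4}$ ($b = \frac{1}{4} \left(-179\right) = - \frac{179}{4} \approx -44.75$)
$z{\left(m \right)} = \frac{179}{4}$ ($z{\left(m \right)} = \left(-1\right) \left(- \frac{179}{4}\right) = \frac{179}{4}$)
$\sqrt{\left(-11947 + 21390\right) + z{\left(79 \right)}} = \sqrt{\left(-11947 + 21390\right) + \frac{179}{4}} = \sqrt{9443 + \frac{179}{4}} = \sqrt{\frac{37951}{4}} = \frac{\sqrt{37951}}{2}$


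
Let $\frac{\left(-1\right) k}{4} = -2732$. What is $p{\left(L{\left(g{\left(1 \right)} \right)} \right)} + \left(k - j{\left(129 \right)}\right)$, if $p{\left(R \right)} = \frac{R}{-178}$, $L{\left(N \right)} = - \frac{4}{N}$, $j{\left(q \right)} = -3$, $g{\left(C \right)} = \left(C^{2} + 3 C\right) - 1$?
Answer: $\frac{2918579}{267} \approx 10931.0$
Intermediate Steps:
$g{\left(C \right)} = -1 + C^{2} + 3 C$
$k = 10928$ ($k = \left(-4\right) \left(-2732\right) = 10928$)
$p{\left(R \right)} = - \frac{R}{178}$ ($p{\left(R \right)} = R \left(- \frac{1}{178}\right) = - \frac{R}{178}$)
$p{\left(L{\left(g{\left(1 \right)} \right)} \right)} + \left(k - j{\left(129 \right)}\right) = - \frac{\left(-4\right) \frac{1}{-1 + 1^{2} + 3 \cdot 1}}{178} + \left(10928 - -3\right) = - \frac{\left(-4\right) \frac{1}{-1 + 1 + 3}}{178} + \left(10928 + 3\right) = - \frac{\left(-4\right) \frac{1}{3}}{178} + 10931 = \left(- \frac{1}{178}\right) \left(- \frac{4}{3}\right) + 10931 = \frac{2}{267} + 10931 = \frac{2918579}{267}$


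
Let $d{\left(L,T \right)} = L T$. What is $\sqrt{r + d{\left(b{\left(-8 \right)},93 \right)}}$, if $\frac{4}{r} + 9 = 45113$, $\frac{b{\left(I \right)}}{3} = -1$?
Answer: $\frac{i \sqrt{8868582457}}{5638} \approx 16.703 i$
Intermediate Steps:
$b{\left(I \right)} = -3$ ($b{\left(I \right)} = 3 \left(-1\right) = -3$)
$r = \frac{1}{11276}$ ($r = \frac{4}{-9 + 45113} = \frac{4}{45104} = 4 \cdot \frac{1}{45104} = \frac{1}{11276} \approx 8.8684 \cdot 10^{-5}$)
$\sqrt{r + d{\left(b{\left(-8 \right)},93 \right)}} = \sqrt{\frac{1}{11276} - 279} = \sqrt{- \frac{3146003}{11276}} = \frac{i \sqrt{8868582457}}{5638}$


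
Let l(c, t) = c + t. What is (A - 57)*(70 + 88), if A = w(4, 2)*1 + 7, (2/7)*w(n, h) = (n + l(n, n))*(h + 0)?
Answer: 5372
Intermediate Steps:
w(n, h) = 21*h*n/2 (w(n, h) = 7*((n + (n + n))*(h + 0))/2 = 7*((n + 2*n)*h)/2 = 7*((3*n)*h)/2 = 7*(3*h*n)/2 = 21*h*n/2)
A = 91 (A = ((21/2)*2*4)*1 + 7 = 84*1 + 7 = 84 + 7 = 91)
(A - 57)*(70 + 88) = (91 - 57)*(70 + 88) = 34*158 = 5372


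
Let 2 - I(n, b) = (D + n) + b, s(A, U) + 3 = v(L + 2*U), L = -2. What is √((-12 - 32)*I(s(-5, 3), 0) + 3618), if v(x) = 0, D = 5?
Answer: 3*√402 ≈ 60.150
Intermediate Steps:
s(A, U) = -3 (s(A, U) = -3 + 0 = -3)
I(n, b) = -3 - b - n (I(n, b) = 2 - ((5 + n) + b) = 2 - (5 + b + n) = 2 + (-5 - b - n) = -3 - b - n)
√((-12 - 32)*I(s(-5, 3), 0) + 3618) = √((-12 - 32)*(-3 - 1*0 - 1*(-3)) + 3618) = √(-44*(-3 + 0 + 3) + 3618) = √(-44*0 + 3618) = √(0 + 3618) = √3618 = 3*√402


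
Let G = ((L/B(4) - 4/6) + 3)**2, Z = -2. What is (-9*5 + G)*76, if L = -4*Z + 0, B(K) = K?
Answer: -17936/9 ≈ -1992.9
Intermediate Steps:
L = 8 (L = -4*(-2) + 0 = 8 + 0 = 8)
G = 169/9 (G = ((8/4 - 4/6) + 3)**2 = ((8*(1/4) - 4*1/6) + 3)**2 = ((2 - 2/3) + 3)**2 = (4/3 + 3)**2 = (13/3)**2 = 169/9 ≈ 18.778)
(-9*5 + G)*76 = (-9*5 + 169/9)*76 = (-45 + 169/9)*76 = -236/9*76 = -17936/9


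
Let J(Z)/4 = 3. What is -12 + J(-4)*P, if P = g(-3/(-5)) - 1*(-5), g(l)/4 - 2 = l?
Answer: 864/5 ≈ 172.80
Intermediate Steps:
J(Z) = 12 (J(Z) = 4*3 = 12)
g(l) = 8 + 4*l
P = 77/5 (P = (8 + 4*(-3/(-5))) - 1*(-5) = (8 + 4*(-3*(-⅕))) + 5 = (8 + 4*(⅗)) + 5 = (8 + 12/5) + 5 = 52/5 + 5 = 77/5 ≈ 15.400)
-12 + J(-4)*P = -12 + 12*(77/5) = -12 + 924/5 = 864/5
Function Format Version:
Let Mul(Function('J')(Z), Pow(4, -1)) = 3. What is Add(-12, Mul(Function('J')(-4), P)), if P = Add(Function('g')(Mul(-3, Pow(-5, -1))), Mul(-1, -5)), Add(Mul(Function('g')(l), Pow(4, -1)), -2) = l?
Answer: Rational(864, 5) ≈ 172.80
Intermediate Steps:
Function('J')(Z) = 12 (Function('J')(Z) = Mul(4, 3) = 12)
Function('g')(l) = Add(8, Mul(4, l))
P = Rational(77, 5) (P = Add(Add(8, Mul(4, Mul(-3, Pow(-5, -1)))), Mul(-1, -5)) = Add(Add(8, Mul(4, Mul(-3, Rational(-1, 5)))), 5) = Add(Add(8, Mul(4, Rational(3, 5))), 5) = Add(Add(8, Rational(12, 5)), 5) = Add(Rational(52, 5), 5) = Rational(77, 5) ≈ 15.400)
Add(-12, Mul(Function('J')(-4), P)) = Add(-12, Mul(12, Rational(77, 5))) = Add(-12, Rational(924, 5)) = Rational(864, 5)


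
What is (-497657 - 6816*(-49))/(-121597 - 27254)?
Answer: 163673/148851 ≈ 1.0996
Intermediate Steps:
(-497657 - 6816*(-49))/(-121597 - 27254) = (-497657 + 333984)/(-148851) = -163673*(-1/148851) = 163673/148851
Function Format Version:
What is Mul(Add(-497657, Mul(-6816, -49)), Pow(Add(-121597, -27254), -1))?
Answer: Rational(163673, 148851) ≈ 1.0996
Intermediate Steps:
Mul(Add(-497657, Mul(-6816, -49)), Pow(Add(-121597, -27254), -1)) = Mul(Add(-497657, 333984), Pow(-148851, -1)) = Mul(-163673, Rational(-1, 148851)) = Rational(163673, 148851)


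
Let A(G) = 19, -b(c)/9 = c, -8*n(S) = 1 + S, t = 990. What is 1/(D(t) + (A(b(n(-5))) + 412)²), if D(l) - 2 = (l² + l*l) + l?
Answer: 1/2146953 ≈ 4.6578e-7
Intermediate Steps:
n(S) = -⅛ - S/8 (n(S) = -(1 + S)/8 = -⅛ - S/8)
b(c) = -9*c
D(l) = 2 + l + 2*l² (D(l) = 2 + ((l² + l*l) + l) = 2 + ((l² + l²) + l) = 2 + (2*l² + l) = 2 + (l + 2*l²) = 2 + l + 2*l²)
1/(D(t) + (A(b(n(-5))) + 412)²) = 1/((2 + 990 + 2*990²) + (19 + 412)²) = 1/((2 + 990 + 2*980100) + 431²) = 1/((2 + 990 + 1960200) + 185761) = 1/(1961192 + 185761) = 1/2146953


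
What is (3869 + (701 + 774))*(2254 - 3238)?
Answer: -5258496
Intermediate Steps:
(3869 + (701 + 774))*(2254 - 3238) = (3869 + 1475)*(-984) = 5344*(-984) = -5258496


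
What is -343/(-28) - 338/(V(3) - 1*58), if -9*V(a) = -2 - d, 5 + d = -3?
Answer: 1585/88 ≈ 18.011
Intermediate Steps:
d = -8 (d = -5 - 3 = -8)
V(a) = -⅔ (V(a) = -(-2 - 1*(-8))/9 = -(-2 + 8)/9 = -⅑*6 = -⅔)
-343/(-28) - 338/(V(3) - 1*58) = -343/(-28) - 338/(-⅔ - 1*58) = -343*(-1/28) - 338/(-⅔ - 58) = 49/4 - 338/(-176/3) = 49/4 - 338*(-3/176) = 49/4 + 507/88 = 1585/88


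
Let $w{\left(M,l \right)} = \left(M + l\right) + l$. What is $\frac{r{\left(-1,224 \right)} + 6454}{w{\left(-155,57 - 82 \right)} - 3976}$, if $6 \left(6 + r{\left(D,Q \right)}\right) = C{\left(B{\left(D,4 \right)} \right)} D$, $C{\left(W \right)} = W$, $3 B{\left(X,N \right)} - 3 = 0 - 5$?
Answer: $- \frac{58033}{37629} \approx -1.5422$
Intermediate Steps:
$B{\left(X,N \right)} = - \frac{2}{3}$ ($B{\left(X,N \right)} = 1 + \frac{0 - 5}{3} = 1 + \frac{1}{3} \left(-5\right) = 1 - \frac{5}{3} = - \frac{2}{3}$)
$w{\left(M,l \right)} = M + 2 l$
$r{\left(D,Q \right)} = -6 - \frac{D}{9}$ ($r{\left(D,Q \right)} = -6 + \frac{\left(- \frac{2}{3}\right) D}{6} = -6 - \frac{D}{9}$)
$\frac{r{\left(-1,224 \right)} + 6454}{w{\left(-155,57 - 82 \right)} - 3976} = \frac{\left(-6 - - \frac{1}{9}\right) + 6454}{\left(-155 + 2 \left(57 - 82\right)\right) - 3976} = \frac{\left(-6 + \frac{1}{9}\right) + 6454}{\left(-155 + 2 \left(57 - 82\right)\right) - 3976} = \frac{- \frac{53}{9} + 6454}{\left(-155 + 2 \left(-25\right)\right) - 3976} = \frac{58033}{9 \left(\left(-155 - 50\right) - 3976\right)} = \frac{58033}{9 \left(-205 - 3976\right)} = \frac{58033}{9 \left(-4181\right)} = \frac{58033}{9} \left(- \frac{1}{4181}\right) = - \frac{58033}{37629}$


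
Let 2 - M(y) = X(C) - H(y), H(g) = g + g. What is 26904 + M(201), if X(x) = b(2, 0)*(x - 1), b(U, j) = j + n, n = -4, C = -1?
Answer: 27300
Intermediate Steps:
b(U, j) = -4 + j (b(U, j) = j - 4 = -4 + j)
X(x) = 4 - 4*x (X(x) = (-4 + 0)*(x - 1) = -4*(-1 + x) = 4 - 4*x)
H(g) = 2*g
M(y) = -6 + 2*y (M(y) = 2 - ((4 - 4*(-1)) - 2*y) = 2 - ((4 + 4) - 2*y) = 2 - (8 - 2*y) = 2 + (-8 + 2*y) = -6 + 2*y)
26904 + M(201) = 26904 + (-6 + 2*201) = 26904 + (-6 + 402) = 26904 + 396 = 27300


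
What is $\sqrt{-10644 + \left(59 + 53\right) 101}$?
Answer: $2 \sqrt{167} \approx 25.846$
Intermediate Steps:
$\sqrt{-10644 + \left(59 + 53\right) 101} = \sqrt{-10644 + 112 \cdot 101} = \sqrt{-10644 + 11312} = \sqrt{668} = 2 \sqrt{167}$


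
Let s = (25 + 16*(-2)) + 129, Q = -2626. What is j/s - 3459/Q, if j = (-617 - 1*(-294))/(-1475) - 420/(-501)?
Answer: 26158143854/19728908225 ≈ 1.3259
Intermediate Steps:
s = 122 (s = (25 - 32) + 129 = -7 + 129 = 122)
j = 260441/246325 (j = (-617 + 294)*(-1/1475) - 420*(-1/501) = -323*(-1/1475) + 140/167 = 323/1475 + 140/167 = 260441/246325 ≈ 1.0573)
j/s - 3459/Q = (260441/246325)/122 - 3459/(-2626) = (260441/246325)*(1/122) - 3459*(-1/2626) = 260441/30051650 + 3459/2626 = 26158143854/19728908225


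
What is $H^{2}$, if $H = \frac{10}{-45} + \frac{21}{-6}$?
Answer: $\frac{4489}{324} \approx 13.855$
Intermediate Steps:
$H = - \frac{67}{18}$ ($H = 10 \left(- \frac{1}{45}\right) + 21 \left(- \frac{1}{6}\right) = - \frac{2}{9} - \frac{7}{2} = - \frac{67}{18} \approx -3.7222$)
$H^{2} = \left(- \frac{67}{18}\right)^{2} = \frac{4489}{324}$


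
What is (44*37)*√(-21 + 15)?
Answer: 1628*I*√6 ≈ 3987.8*I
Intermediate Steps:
(44*37)*√(-21 + 15) = 1628*√(-6) = 1628*(I*√6) = 1628*I*√6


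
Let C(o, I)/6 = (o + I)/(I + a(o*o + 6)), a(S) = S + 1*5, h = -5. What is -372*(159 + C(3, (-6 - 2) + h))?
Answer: -391716/7 ≈ -55959.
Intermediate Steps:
a(S) = 5 + S (a(S) = S + 5 = 5 + S)
C(o, I) = 6*(I + o)/(11 + I + o²) (C(o, I) = 6*((o + I)/(I + (5 + (o*o + 6)))) = 6*((I + o)/(I + (5 + (o² + 6)))) = 6*((I + o)/(I + (5 + (6 + o²)))) = 6*((I + o)/(I + (11 + o²))) = 6*((I + o)/(11 + I + o²)) = 6*(I + o)/(11 + I + o²))
-372*(159 + C(3, (-6 - 2) + h)) = -372*(159 + 6*(((-6 - 2) - 5) + 3)/(11 + ((-6 - 2) - 5) + 3²)) = -372*(159 + 6*((-8 - 5) + 3)/(11 + (-8 - 5) + 9)) = -372*(159 + 6*(-13 + 3)/(11 - 13 + 9)) = -372*(159 + 6*(-10)/7) = -372*(159 + 6*(⅐)*(-10)) = -372*(159 - 60/7) = -372*1053/7 = -391716/7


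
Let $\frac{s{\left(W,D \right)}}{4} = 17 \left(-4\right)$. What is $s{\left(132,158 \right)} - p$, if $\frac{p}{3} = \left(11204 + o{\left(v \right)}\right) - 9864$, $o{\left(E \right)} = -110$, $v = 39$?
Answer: $-3962$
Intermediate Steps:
$s{\left(W,D \right)} = -272$ ($s{\left(W,D \right)} = 4 \cdot 17 \left(-4\right) = 4 \left(-68\right) = -272$)
$p = 3690$ ($p = 3 \left(\left(11204 - 110\right) - 9864\right) = 3 \left(11094 - 9864\right) = 3 \cdot 1230 = 3690$)
$s{\left(132,158 \right)} - p = -272 - 3690 = -3962$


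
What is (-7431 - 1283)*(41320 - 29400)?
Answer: -103870880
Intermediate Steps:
(-7431 - 1283)*(41320 - 29400) = -8714*11920 = -103870880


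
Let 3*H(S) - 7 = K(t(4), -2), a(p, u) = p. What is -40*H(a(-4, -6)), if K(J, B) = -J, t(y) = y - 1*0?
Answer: -40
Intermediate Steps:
t(y) = y (t(y) = y + 0 = y)
H(S) = 1 (H(S) = 7/3 + (-1*4)/3 = 7/3 + (⅓)*(-4) = 7/3 - 4/3 = 1)
-40*H(a(-4, -6)) = -40*1 = -40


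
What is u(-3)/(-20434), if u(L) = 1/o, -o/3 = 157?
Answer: 1/9624414 ≈ 1.0390e-7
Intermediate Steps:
o = -471 (o = -3*157 = -471)
u(L) = -1/471 (u(L) = 1/(-471) = -1/471)
u(-3)/(-20434) = -1/471/(-20434) = -1/471*(-1/20434) = 1/9624414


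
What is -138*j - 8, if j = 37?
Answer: -5114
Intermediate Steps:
-138*j - 8 = -138*37 - 8 = -5106 - 8 = -5114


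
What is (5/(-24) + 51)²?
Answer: 1485961/576 ≈ 2579.8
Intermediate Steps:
(5/(-24) + 51)² = (5*(-1/24) + 51)² = (-5/24 + 51)² = (1219/24)² = 1485961/576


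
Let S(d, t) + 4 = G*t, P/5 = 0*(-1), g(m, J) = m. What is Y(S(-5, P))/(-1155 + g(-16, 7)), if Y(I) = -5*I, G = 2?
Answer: -20/1171 ≈ -0.017079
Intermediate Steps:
P = 0 (P = 5*(0*(-1)) = 5*0 = 0)
S(d, t) = -4 + 2*t
Y(S(-5, P))/(-1155 + g(-16, 7)) = (-5*(-4 + 2*0))/(-1155 - 16) = -5*(-4 + 0)/(-1171) = -5*(-4)*(-1/1171) = 20*(-1/1171) = -20/1171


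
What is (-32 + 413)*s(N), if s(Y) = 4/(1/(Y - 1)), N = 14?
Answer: 19812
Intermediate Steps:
s(Y) = -4 + 4*Y (s(Y) = 4/(1/(-1 + Y)) = 4*(-1 + Y) = -4 + 4*Y)
(-32 + 413)*s(N) = (-32 + 413)*(-4 + 4*14) = 381*(-4 + 56) = 381*52 = 19812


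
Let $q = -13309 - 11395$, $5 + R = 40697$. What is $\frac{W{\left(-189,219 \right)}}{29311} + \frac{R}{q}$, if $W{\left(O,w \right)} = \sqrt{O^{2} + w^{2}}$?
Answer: $- \frac{10173}{6176} + \frac{3 \sqrt{9298}}{29311} \approx -1.6373$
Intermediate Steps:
$R = 40692$ ($R = -5 + 40697 = 40692$)
$q = -24704$ ($q = -13309 - 11395 = -24704$)
$\frac{W{\left(-189,219 \right)}}{29311} + \frac{R}{q} = \frac{\sqrt{\left(-189\right)^{2} + 219^{2}}}{29311} + \frac{40692}{-24704} = \sqrt{35721 + 47961} \cdot \frac{1}{29311} + 40692 \left(- \frac{1}{24704}\right) = \sqrt{83682} \cdot \frac{1}{29311} - \frac{10173}{6176} = 3 \sqrt{9298} \cdot \frac{1}{29311} - \frac{10173}{6176} = \frac{3 \sqrt{9298}}{29311} - \frac{10173}{6176} = - \frac{10173}{6176} + \frac{3 \sqrt{9298}}{29311}$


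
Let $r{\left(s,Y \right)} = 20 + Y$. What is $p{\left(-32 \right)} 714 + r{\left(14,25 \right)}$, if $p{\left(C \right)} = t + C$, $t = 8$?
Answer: $-17091$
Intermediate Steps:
$p{\left(C \right)} = 8 + C$
$p{\left(-32 \right)} 714 + r{\left(14,25 \right)} = \left(8 - 32\right) 714 + \left(20 + 25\right) = \left(-24\right) 714 + 45 = -17136 + 45 = -17091$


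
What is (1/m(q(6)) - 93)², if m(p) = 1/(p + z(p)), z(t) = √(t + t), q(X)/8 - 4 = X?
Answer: 329 - 104*√10 ≈ 0.12312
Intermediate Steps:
q(X) = 32 + 8*X
z(t) = √2*√t (z(t) = √(2*t) = √2*√t)
m(p) = 1/(p + √2*√p)
(1/m(q(6)) - 93)² = (1/(1/((32 + 8*6) + √2*√(32 + 8*6))) - 93)² = (1/(1/((32 + 48) + √2*√(32 + 48))) - 93)² = (1/(1/(80 + √2*√80)) - 93)² = (1/(1/(80 + √2*(4*√5))) - 93)² = (1/(1/(80 + 4*√10)) - 93)² = ((80 + 4*√10) - 93)² = (-13 + 4*√10)²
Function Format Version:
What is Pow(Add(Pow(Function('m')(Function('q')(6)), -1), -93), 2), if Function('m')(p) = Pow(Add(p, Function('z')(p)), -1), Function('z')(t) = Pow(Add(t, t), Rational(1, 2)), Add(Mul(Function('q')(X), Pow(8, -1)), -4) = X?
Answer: Add(329, Mul(-104, Pow(10, Rational(1, 2)))) ≈ 0.12312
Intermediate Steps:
Function('q')(X) = Add(32, Mul(8, X))
Function('z')(t) = Mul(Pow(2, Rational(1, 2)), Pow(t, Rational(1, 2))) (Function('z')(t) = Pow(Mul(2, t), Rational(1, 2)) = Mul(Pow(2, Rational(1, 2)), Pow(t, Rational(1, 2))))
Function('m')(p) = Pow(Add(p, Mul(Pow(2, Rational(1, 2)), Pow(p, Rational(1, 2)))), -1)
Pow(Add(Pow(Function('m')(Function('q')(6)), -1), -93), 2) = Pow(Add(Pow(Pow(Add(Add(32, Mul(8, 6)), Mul(Pow(2, Rational(1, 2)), Pow(Add(32, Mul(8, 6)), Rational(1, 2)))), -1), -1), -93), 2) = Pow(Add(Pow(Pow(Add(Add(32, 48), Mul(Pow(2, Rational(1, 2)), Pow(Add(32, 48), Rational(1, 2)))), -1), -1), -93), 2) = Pow(Add(Pow(Pow(Add(80, Mul(Pow(2, Rational(1, 2)), Pow(80, Rational(1, 2)))), -1), -1), -93), 2) = Pow(Add(Pow(Pow(Add(80, Mul(Pow(2, Rational(1, 2)), Mul(4, Pow(5, Rational(1, 2))))), -1), -1), -93), 2) = Pow(Add(Pow(Pow(Add(80, Mul(4, Pow(10, Rational(1, 2)))), -1), -1), -93), 2) = Pow(Add(Add(80, Mul(4, Pow(10, Rational(1, 2)))), -93), 2) = Pow(Add(-13, Mul(4, Pow(10, Rational(1, 2)))), 2)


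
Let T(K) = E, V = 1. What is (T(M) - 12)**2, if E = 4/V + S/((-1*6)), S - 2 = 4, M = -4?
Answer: 81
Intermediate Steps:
S = 6 (S = 2 + 4 = 6)
E = 3 (E = 4/1 + 6/((-1*6)) = 4*1 + 6/(-6) = 4 + 6*(-1/6) = 4 - 1 = 3)
T(K) = 3
(T(M) - 12)**2 = (3 - 12)**2 = (-9)**2 = 81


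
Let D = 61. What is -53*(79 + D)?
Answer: -7420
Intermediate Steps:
-53*(79 + D) = -53*(79 + 61) = -53*140 = -7420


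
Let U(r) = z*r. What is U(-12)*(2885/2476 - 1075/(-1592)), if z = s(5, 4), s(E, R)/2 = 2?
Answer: -10881930/123181 ≈ -88.341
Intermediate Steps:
s(E, R) = 4 (s(E, R) = 2*2 = 4)
z = 4
U(r) = 4*r
U(-12)*(2885/2476 - 1075/(-1592)) = (4*(-12))*(2885/2476 - 1075/(-1592)) = -48*(2885*(1/2476) - 1075*(-1/1592)) = -48*(2885/2476 + 1075/1592) = -48*1813655/985448 = -10881930/123181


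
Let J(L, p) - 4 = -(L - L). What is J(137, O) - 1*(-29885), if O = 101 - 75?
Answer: 29889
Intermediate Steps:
O = 26
J(L, p) = 4 (J(L, p) = 4 - (L - L) = 4 - 1*0 = 4 + 0 = 4)
J(137, O) - 1*(-29885) = 4 - 1*(-29885) = 4 + 29885 = 29889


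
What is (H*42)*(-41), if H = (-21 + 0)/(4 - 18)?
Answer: -2583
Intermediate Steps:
H = 3/2 (H = -21/(-14) = -21*(-1/14) = 3/2 ≈ 1.5000)
(H*42)*(-41) = ((3/2)*42)*(-41) = 63*(-41) = -2583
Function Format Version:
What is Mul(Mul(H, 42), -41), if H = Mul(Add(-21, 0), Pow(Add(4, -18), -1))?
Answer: -2583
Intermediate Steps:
H = Rational(3, 2) (H = Mul(-21, Pow(-14, -1)) = Mul(-21, Rational(-1, 14)) = Rational(3, 2) ≈ 1.5000)
Mul(Mul(H, 42), -41) = Mul(Mul(Rational(3, 2), 42), -41) = Mul(63, -41) = -2583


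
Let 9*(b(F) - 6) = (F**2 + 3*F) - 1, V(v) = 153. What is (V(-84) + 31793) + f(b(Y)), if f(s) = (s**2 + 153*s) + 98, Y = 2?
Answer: 33164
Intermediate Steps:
b(F) = 53/9 + F/3 + F**2/9 (b(F) = 6 + ((F**2 + 3*F) - 1)/9 = 6 + (-1 + F**2 + 3*F)/9 = 6 + (-1/9 + F/3 + F**2/9) = 53/9 + F/3 + F**2/9)
f(s) = 98 + s**2 + 153*s
(V(-84) + 31793) + f(b(Y)) = (153 + 31793) + (98 + (53/9 + (1/3)*2 + (1/9)*2**2)**2 + 153*(53/9 + (1/3)*2 + (1/9)*2**2)) = 31946 + (98 + (53/9 + 2/3 + (1/9)*4)**2 + 153*(53/9 + 2/3 + (1/9)*4)) = 31946 + (98 + (53/9 + 2/3 + 4/9)**2 + 153*(53/9 + 2/3 + 4/9)) = 31946 + (98 + 7**2 + 153*7) = 31946 + (98 + 49 + 1071) = 31946 + 1218 = 33164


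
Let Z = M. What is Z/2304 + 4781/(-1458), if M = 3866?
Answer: -149411/93312 ≈ -1.6012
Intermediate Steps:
Z = 3866
Z/2304 + 4781/(-1458) = 3866/2304 + 4781/(-1458) = 3866*(1/2304) + 4781*(-1/1458) = 1933/1152 - 4781/1458 = -149411/93312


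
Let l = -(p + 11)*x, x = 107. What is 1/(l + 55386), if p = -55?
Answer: 1/60094 ≈ 1.6641e-5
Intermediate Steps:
l = 4708 (l = -(-55 + 11)*107 = -(-44)*107 = -1*(-4708) = 4708)
1/(l + 55386) = 1/(4708 + 55386) = 1/60094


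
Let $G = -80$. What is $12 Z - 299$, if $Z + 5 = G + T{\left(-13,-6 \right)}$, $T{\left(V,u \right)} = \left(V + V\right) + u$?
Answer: $-1703$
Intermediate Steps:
$T{\left(V,u \right)} = u + 2 V$ ($T{\left(V,u \right)} = 2 V + u = u + 2 V$)
$Z = -117$ ($Z = -5 + \left(-80 + \left(-6 + 2 \left(-13\right)\right)\right) = -5 - 112 = -117$)
$12 Z - 299 = 12 \left(-117\right) - 299 = -1404 - 299 = -1703$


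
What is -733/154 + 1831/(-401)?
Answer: -575907/61754 ≈ -9.3258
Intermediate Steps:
-733/154 + 1831/(-401) = -733*1/154 + 1831*(-1/401) = -733/154 - 1831/401 = -575907/61754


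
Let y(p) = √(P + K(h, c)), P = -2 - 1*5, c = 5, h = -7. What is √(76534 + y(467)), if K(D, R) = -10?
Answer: √(76534 + I*√17) ≈ 276.65 + 0.007*I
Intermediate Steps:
P = -7 (P = -2 - 5 = -7)
y(p) = I*√17 (y(p) = √(-7 - 10) = √(-17) = I*√17)
√(76534 + y(467)) = √(76534 + I*√17)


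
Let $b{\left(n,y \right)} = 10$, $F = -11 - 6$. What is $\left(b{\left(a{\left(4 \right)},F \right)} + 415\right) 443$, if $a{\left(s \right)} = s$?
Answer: $188275$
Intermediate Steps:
$F = -17$
$\left(b{\left(a{\left(4 \right)},F \right)} + 415\right) 443 = \left(10 + 415\right) 443 = 425 \cdot 443 = 188275$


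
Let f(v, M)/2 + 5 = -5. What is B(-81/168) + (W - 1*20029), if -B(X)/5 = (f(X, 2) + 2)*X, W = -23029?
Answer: -1206839/28 ≈ -43101.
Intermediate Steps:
f(v, M) = -20 (f(v, M) = -10 + 2*(-5) = -10 - 10 = -20)
B(X) = 90*X (B(X) = -5*(-20 + 2)*X = -(-90)*X = 90*X)
B(-81/168) + (W - 1*20029) = 90*(-81/168) + (-23029 - 1*20029) = 90*(-81*1/168) + (-23029 - 20029) = 90*(-27/56) - 43058 = -1215/28 - 43058 = -1206839/28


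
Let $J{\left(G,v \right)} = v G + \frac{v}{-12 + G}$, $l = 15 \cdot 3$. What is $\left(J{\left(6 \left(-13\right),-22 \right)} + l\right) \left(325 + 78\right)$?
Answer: $\frac{31940168}{45} \approx 7.0978 \cdot 10^{5}$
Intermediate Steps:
$l = 45$
$J{\left(G,v \right)} = G v + \frac{v}{-12 + G}$
$\left(J{\left(6 \left(-13\right),-22 \right)} + l\right) \left(325 + 78\right) = \left(- \frac{22 \left(1 + \left(6 \left(-13\right)\right)^{2} - 12 \cdot 6 \left(-13\right)\right)}{-12 + 6 \left(-13\right)} + 45\right) \left(325 + 78\right) = \left(- \frac{22 \left(1 + \left(-78\right)^{2} - -936\right)}{-12 - 78} + 45\right) 403 = \left(- \frac{22 \left(1 + 6084 + 936\right)}{-90} + 45\right) 403 = \left(\left(-22\right) \left(- \frac{1}{90}\right) 7021 + 45\right) 403 = \left(\frac{77231}{45} + 45\right) 403 = \frac{79256}{45} \cdot 403 = \frac{31940168}{45}$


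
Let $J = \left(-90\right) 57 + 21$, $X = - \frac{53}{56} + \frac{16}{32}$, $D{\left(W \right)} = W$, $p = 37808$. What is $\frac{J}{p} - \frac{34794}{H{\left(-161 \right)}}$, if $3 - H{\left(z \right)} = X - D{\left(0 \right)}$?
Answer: $- \frac{73668512949}{7296944} \approx -10096.0$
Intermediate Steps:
$X = - \frac{25}{56}$ ($X = \left(-53\right) \frac{1}{56} + 16 \cdot \frac{1}{32} = - \frac{53}{56} + \frac{1}{2} = - \frac{25}{56} \approx -0.44643$)
$H{\left(z \right)} = \frac{193}{56}$ ($H{\left(z \right)} = 3 - \left(- \frac{25}{56} - 0\right) = 3 - \left(- \frac{25}{56} + 0\right) = 3 - - \frac{25}{56} = 3 + \frac{25}{56} = \frac{193}{56}$)
$J = -5109$ ($J = -5130 + 21 = -5109$)
$\frac{J}{p} - \frac{34794}{H{\left(-161 \right)}} = - \frac{5109}{37808} - \frac{34794}{\frac{193}{56}} = \left(-5109\right) \frac{1}{37808} - \frac{1948464}{193} = - \frac{5109}{37808} - \frac{1948464}{193} = - \frac{73668512949}{7296944}$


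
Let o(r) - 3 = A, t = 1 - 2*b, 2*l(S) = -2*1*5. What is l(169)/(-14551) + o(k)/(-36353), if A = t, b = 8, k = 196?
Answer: 356377/528972503 ≈ 0.00067372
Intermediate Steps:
l(S) = -5 (l(S) = (-2*1*5)/2 = (-2*5)/2 = (½)*(-10) = -5)
t = -15 (t = 1 - 2*8 = 1 - 16 = -15)
A = -15
o(r) = -12 (o(r) = 3 - 15 = -12)
l(169)/(-14551) + o(k)/(-36353) = -5/(-14551) - 12/(-36353) = -5*(-1/14551) - 12*(-1/36353) = 5/14551 + 12/36353 = 356377/528972503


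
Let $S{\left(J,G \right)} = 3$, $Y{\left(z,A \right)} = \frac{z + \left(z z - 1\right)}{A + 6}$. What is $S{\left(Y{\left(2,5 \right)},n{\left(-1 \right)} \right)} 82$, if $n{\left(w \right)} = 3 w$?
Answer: $246$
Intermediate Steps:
$Y{\left(z,A \right)} = \frac{-1 + z + z^{2}}{6 + A}$ ($Y{\left(z,A \right)} = \frac{z + \left(z^{2} - 1\right)}{6 + A} = \frac{z + \left(-1 + z^{2}\right)}{6 + A} = \frac{-1 + z + z^{2}}{6 + A}$)
$S{\left(Y{\left(2,5 \right)},n{\left(-1 \right)} \right)} 82 = 3 \cdot 82 = 246$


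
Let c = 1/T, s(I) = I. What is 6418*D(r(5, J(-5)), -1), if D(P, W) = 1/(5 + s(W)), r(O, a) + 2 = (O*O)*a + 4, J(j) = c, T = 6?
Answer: 3209/2 ≈ 1604.5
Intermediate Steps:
c = ⅙ (c = 1/6 = ⅙ ≈ 0.16667)
J(j) = ⅙
r(O, a) = 2 + a*O² (r(O, a) = -2 + ((O*O)*a + 4) = -2 + (O²*a + 4) = -2 + (a*O² + 4) = -2 + (4 + a*O²) = 2 + a*O²)
D(P, W) = 1/(5 + W)
6418*D(r(5, J(-5)), -1) = 6418/(5 - 1) = 6418/4 = 6418*(¼) = 3209/2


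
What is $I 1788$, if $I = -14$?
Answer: $-25032$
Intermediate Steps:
$I 1788 = \left(-14\right) 1788 = -25032$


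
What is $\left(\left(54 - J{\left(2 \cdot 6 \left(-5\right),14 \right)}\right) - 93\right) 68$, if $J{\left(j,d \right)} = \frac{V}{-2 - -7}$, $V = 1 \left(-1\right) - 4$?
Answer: $-2584$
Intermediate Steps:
$V = -5$ ($V = -1 - 4 = -5$)
$J{\left(j,d \right)} = -1$ ($J{\left(j,d \right)} = - \frac{5}{-2 - -7} = - \frac{5}{-2 + 7} = - \frac{5}{5} = \left(-5\right) \frac{1}{5} = -1$)
$\left(\left(54 - J{\left(2 \cdot 6 \left(-5\right),14 \right)}\right) - 93\right) 68 = \left(\left(54 - -1\right) - 93\right) 68 = \left(\left(54 + 1\right) - 93\right) 68 = \left(55 - 93\right) 68 = \left(-38\right) 68 = -2584$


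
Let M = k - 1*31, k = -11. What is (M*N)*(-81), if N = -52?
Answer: -176904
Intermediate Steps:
M = -42 (M = -11 - 1*31 = -11 - 31 = -42)
(M*N)*(-81) = -42*(-52)*(-81) = 2184*(-81) = -176904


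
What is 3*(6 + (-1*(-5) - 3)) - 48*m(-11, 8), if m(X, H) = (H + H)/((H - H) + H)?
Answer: -72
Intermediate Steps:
m(X, H) = 2 (m(X, H) = (2*H)/(0 + H) = (2*H)/H = 2)
3*(6 + (-1*(-5) - 3)) - 48*m(-11, 8) = 3*(6 + (-1*(-5) - 3)) - 48*2 = 3*(6 + (5 - 3)) - 96 = 3*(6 + 2) - 96 = 3*8 - 96 = 24 - 96 = -72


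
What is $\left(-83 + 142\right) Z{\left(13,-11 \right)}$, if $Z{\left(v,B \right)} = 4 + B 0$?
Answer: $236$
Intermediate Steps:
$Z{\left(v,B \right)} = 4$ ($Z{\left(v,B \right)} = 4 + 0 = 4$)
$\left(-83 + 142\right) Z{\left(13,-11 \right)} = \left(-83 + 142\right) 4 = 59 \cdot 4 = 236$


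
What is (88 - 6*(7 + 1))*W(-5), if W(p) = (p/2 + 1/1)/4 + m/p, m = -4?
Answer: 17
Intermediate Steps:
W(p) = ¼ - 4/p + p/8 (W(p) = (p/2 + 1/1)/4 - 4/p = (p*(½) + 1*1)*(¼) - 4/p = (p/2 + 1)*(¼) - 4/p = (1 + p/2)*(¼) - 4/p = (¼ + p/8) - 4/p = ¼ - 4/p + p/8)
(88 - 6*(7 + 1))*W(-5) = (88 - 6*(7 + 1))*((⅛)*(-32 - 5*(2 - 5))/(-5)) = (88 - 6*8)*((⅛)*(-⅕)*(-32 - 5*(-3))) = (88 - 48)*((⅛)*(-⅕)*(-32 + 15)) = 40*((⅛)*(-⅕)*(-17)) = 40*(17/40) = 17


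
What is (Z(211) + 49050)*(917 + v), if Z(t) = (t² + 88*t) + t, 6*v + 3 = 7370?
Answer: 240972025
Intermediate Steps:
v = 7367/6 (v = -½ + (⅙)*7370 = -½ + 3685/3 = 7367/6 ≈ 1227.8)
Z(t) = t² + 89*t
(Z(211) + 49050)*(917 + v) = (211*(89 + 211) + 49050)*(917 + 7367/6) = (211*300 + 49050)*(12869/6) = (63300 + 49050)*(12869/6) = 112350*(12869/6) = 240972025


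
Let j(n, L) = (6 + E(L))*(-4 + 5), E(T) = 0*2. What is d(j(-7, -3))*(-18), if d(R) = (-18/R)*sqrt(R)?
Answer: 54*sqrt(6) ≈ 132.27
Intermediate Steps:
E(T) = 0
j(n, L) = 6 (j(n, L) = (6 + 0)*(-4 + 5) = 6*1 = 6)
d(R) = -18/sqrt(R)
d(j(-7, -3))*(-18) = -3*sqrt(6)*(-18) = 54*sqrt(6)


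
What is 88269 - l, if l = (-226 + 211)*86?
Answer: 89559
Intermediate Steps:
l = -1290 (l = -15*86 = -1290)
88269 - l = 88269 - 1*(-1290) = 88269 + 1290 = 89559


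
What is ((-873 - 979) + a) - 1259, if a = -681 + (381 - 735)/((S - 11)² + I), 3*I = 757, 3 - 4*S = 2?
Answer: -66979920/17659 ≈ -3793.0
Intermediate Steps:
S = ¼ (S = ¾ - ¼*2 = ¾ - ½ = ¼ ≈ 0.25000)
I = 757/3 (I = (⅓)*757 = 757/3 ≈ 252.33)
a = -12042771/17659 (a = -681 + (381 - 735)/((¼ - 11)² + 757/3) = -681 - 354/((-43/4)² + 757/3) = -681 - 354/(1849/16 + 757/3) = -681 - 354/17659/48 = -681 - 354*48/17659 = -681 - 16992/17659 = -12042771/17659 ≈ -681.96)
((-873 - 979) + a) - 1259 = ((-873 - 979) - 12042771/17659) - 1259 = (-1852 - 12042771/17659) - 1259 = -44747239/17659 - 1259 = -66979920/17659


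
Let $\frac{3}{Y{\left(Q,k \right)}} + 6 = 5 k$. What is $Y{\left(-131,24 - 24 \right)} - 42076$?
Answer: $- \frac{84153}{2} \approx -42077.0$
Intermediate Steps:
$Y{\left(Q,k \right)} = \frac{3}{-6 + 5 k}$
$Y{\left(-131,24 - 24 \right)} - 42076 = \frac{3}{-6 + 5 \left(24 - 24\right)} - 42076 = \frac{3}{-6 + 5 \cdot 0} - 42076 = \frac{3}{-6 + 0} - 42076 = \frac{3}{-6} - 42076 = 3 \left(- \frac{1}{6}\right) - 42076 = - \frac{1}{2} - 42076 = - \frac{84153}{2}$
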